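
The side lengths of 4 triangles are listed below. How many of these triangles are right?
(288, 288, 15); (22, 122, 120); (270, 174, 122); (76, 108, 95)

(288,288,15): 15²+288² = 83169 > 82944 = 288² → acute
(22,122,120): 22²+120² = 14884 = 122² → right
(270,174,122): 122²+174² = 45160 < 72900 = 270² → obtuse
(76,108,95): 76²+95² = 14801 > 11664 = 108² → acute
1 of the 4 is right.

1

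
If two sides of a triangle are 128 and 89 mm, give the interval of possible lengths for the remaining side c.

By the triangle inequality, c must be less than 128 + 89 = 217 and greater than |128 − 89| = 39.

39 < c < 217 (mm)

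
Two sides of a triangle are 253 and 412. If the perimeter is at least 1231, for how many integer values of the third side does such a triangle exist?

Triangle inequality: 159 < x < 665. Perimeter ≥ 1231 gives x ≥ 1231 − 253 − 412 = 566.
So 566 ≤ x < 665; integers 566 through 664: 99 values.

99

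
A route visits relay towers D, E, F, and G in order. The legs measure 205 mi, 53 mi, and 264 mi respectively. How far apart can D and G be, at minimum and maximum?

6 ≤ DG ≤ 522 mi

The maximum is all hops collinear in one direction: 205 + 53 + 264 = 522.
The longest hop is 264; the others sum to 258. Folding the others back against it leaves at least 264 − 258 = 6.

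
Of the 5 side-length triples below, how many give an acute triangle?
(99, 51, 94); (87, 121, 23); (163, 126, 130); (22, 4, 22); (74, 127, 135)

(99,51,94): 51²+94² = 11437 > 9801 = 99² → acute
(87,121,23): 23+87 ≤ 121, not a triangle
(163,126,130): 126²+130² = 32776 > 26569 = 163² → acute
(22,4,22): 4²+22² = 500 > 484 = 22² → acute
(74,127,135): 74²+127² = 21605 > 18225 = 135² → acute
4 of the 5 are acute.

4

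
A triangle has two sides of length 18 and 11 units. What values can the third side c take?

7 < c < 29

By the triangle inequality, c must be less than 18 + 11 = 29 and greater than |18 − 11| = 7.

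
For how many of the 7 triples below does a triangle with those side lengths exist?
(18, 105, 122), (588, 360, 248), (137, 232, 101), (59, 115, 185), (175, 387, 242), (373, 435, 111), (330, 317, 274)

(18,105,122): 18+105 > 122 → valid
(248,360,588): 248+360 > 588 → valid
(101,137,232): 101+137 > 232 → valid
(59,115,185): 59+115 ≤ 185 → not valid
(175,242,387): 175+242 > 387 → valid
(111,373,435): 111+373 > 435 → valid
(274,317,330): 274+317 > 330 → valid
6 of the 7 triples form a triangle.

6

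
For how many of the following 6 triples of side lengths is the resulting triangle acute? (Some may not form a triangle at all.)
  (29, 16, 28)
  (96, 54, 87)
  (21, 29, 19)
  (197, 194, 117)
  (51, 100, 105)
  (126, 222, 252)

(29,16,28): 16²+28² = 1040 > 841 = 29² → acute
(96,54,87): 54²+87² = 10485 > 9216 = 96² → acute
(21,29,19): 19²+21² = 802 < 841 = 29² → obtuse
(197,194,117): 117²+194² = 51325 > 38809 = 197² → acute
(51,100,105): 51²+100² = 12601 > 11025 = 105² → acute
(126,222,252): 126²+222² = 65160 > 63504 = 252² → acute
5 of the 6 are acute.

5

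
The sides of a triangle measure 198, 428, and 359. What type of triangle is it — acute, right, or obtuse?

Compare the square of the longest side to the sum of squares of the other two: 198² + 359² = 168085 < 183184 = 428².

obtuse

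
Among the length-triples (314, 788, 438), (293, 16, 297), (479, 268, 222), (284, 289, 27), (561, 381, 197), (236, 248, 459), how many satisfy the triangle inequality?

5

(314,438,788): 314+438 ≤ 788 → not valid
(16,293,297): 16+293 > 297 → valid
(222,268,479): 222+268 > 479 → valid
(27,284,289): 27+284 > 289 → valid
(197,381,561): 197+381 > 561 → valid
(236,248,459): 236+248 > 459 → valid
5 of the 6 triples form a triangle.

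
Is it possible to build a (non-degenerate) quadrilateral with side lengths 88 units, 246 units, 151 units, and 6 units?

For a quadrilateral, each side must be shorter than the sum of the others.
Here the longest side is 246, but the remaining 3 sides sum to only 245.

No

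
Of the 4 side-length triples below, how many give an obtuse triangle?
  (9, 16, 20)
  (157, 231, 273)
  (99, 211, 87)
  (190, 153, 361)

(9,16,20): 9²+16² = 337 < 400 = 20² → obtuse
(157,231,273): 157²+231² = 78010 > 74529 = 273² → acute
(99,211,87): 87+99 ≤ 211, not a triangle
(190,153,361): 153+190 ≤ 361, not a triangle
1 of the 4 is obtuse.

1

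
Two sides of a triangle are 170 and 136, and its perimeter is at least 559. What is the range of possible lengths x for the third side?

Triangle inequality alone gives 34 < x < 306.
The perimeter condition gives x ≥ 559 − 170 − 136 = 253.
Intersecting the two: 253 ≤ x < 306.

253 ≤ x < 306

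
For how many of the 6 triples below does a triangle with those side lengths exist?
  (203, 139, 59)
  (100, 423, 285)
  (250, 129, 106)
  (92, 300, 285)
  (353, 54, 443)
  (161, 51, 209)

2

(59,139,203): 59+139 ≤ 203 → not valid
(100,285,423): 100+285 ≤ 423 → not valid
(106,129,250): 106+129 ≤ 250 → not valid
(92,285,300): 92+285 > 300 → valid
(54,353,443): 54+353 ≤ 443 → not valid
(51,161,209): 51+161 > 209 → valid
2 of the 6 triples form a triangle.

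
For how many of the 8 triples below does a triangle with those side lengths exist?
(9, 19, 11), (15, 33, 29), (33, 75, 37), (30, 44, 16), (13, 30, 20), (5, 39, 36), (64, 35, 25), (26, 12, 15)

6

(9,11,19): 9+11 > 19 → valid
(15,29,33): 15+29 > 33 → valid
(33,37,75): 33+37 ≤ 75 → not valid
(16,30,44): 16+30 > 44 → valid
(13,20,30): 13+20 > 30 → valid
(5,36,39): 5+36 > 39 → valid
(25,35,64): 25+35 ≤ 64 → not valid
(12,15,26): 12+15 > 26 → valid
6 of the 8 triples form a triangle.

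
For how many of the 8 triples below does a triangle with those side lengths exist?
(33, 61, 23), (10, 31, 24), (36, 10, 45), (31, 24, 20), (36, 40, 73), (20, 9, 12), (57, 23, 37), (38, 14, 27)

(23,33,61): 23+33 ≤ 61 → not valid
(10,24,31): 10+24 > 31 → valid
(10,36,45): 10+36 > 45 → valid
(20,24,31): 20+24 > 31 → valid
(36,40,73): 36+40 > 73 → valid
(9,12,20): 9+12 > 20 → valid
(23,37,57): 23+37 > 57 → valid
(14,27,38): 14+27 > 38 → valid
7 of the 8 triples form a triangle.

7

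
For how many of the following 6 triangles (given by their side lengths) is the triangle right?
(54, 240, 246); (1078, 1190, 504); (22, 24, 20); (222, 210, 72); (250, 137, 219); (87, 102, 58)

(54,240,246): 54²+240² = 60516 = 246² → right
(1078,1190,504): 504²+1078² = 1416100 = 1190² → right
(22,24,20): 20²+22² = 884 > 576 = 24² → acute
(222,210,72): 72²+210² = 49284 = 222² → right
(250,137,219): 137²+219² = 66730 > 62500 = 250² → acute
(87,102,58): 58²+87² = 10933 > 10404 = 102² → acute
3 of the 6 are right.

3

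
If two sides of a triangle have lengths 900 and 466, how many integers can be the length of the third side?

931

The third side lies in the open interval (434, 1366).
Integers from 435 to 1365 inclusive: 1365 − 435 + 1 = 931.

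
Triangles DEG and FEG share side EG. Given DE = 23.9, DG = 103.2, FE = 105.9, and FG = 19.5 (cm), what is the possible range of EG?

From triangle DEG: |23.9 − 103.2| < EG < 23.9 + 103.2, i.e. 79.3 < EG < 127.1.
From triangle FEG: 86.4 < EG < 125.4.
Both must hold, so EG lies in the intersection.

86.4 < EG < 125.4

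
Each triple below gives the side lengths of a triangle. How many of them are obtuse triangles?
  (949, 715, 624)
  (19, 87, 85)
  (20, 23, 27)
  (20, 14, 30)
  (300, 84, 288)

(949,715,624): 624²+715² = 900601 = 949² → right
(19,87,85): 19²+85² = 7586 > 7569 = 87² → acute
(20,23,27): 20²+23² = 929 > 729 = 27² → acute
(20,14,30): 14²+20² = 596 < 900 = 30² → obtuse
(300,84,288): 84²+288² = 90000 = 300² → right
1 of the 5 is obtuse.

1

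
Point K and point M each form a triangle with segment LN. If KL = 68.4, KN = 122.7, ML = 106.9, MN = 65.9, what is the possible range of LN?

54.3 < LN < 172.8

From triangle KLN: |68.4 − 122.7| < LN < 68.4 + 122.7, i.e. 54.3 < LN < 191.1.
From triangle MLN: 41.0 < LN < 172.8.
Both must hold, so LN lies in the intersection.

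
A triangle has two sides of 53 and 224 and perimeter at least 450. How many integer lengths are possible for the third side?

104

Triangle inequality: 171 < x < 277. Perimeter ≥ 450 gives x ≥ 450 − 53 − 224 = 173.
So 173 ≤ x < 277; integers 173 through 276: 104 values.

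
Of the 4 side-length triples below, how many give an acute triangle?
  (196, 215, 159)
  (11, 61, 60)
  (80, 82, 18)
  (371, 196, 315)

(196,215,159): 159²+196² = 63697 > 46225 = 215² → acute
(11,61,60): 11²+60² = 3721 = 61² → right
(80,82,18): 18²+80² = 6724 = 82² → right
(371,196,315): 196²+315² = 137641 = 371² → right
1 of the 4 is acute.

1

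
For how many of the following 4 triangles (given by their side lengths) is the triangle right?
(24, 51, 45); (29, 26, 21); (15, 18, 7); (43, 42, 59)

(24,51,45): 24²+45² = 2601 = 51² → right
(29,26,21): 21²+26² = 1117 > 841 = 29² → acute
(15,18,7): 7²+15² = 274 < 324 = 18² → obtuse
(43,42,59): 42²+43² = 3613 > 3481 = 59² → acute
1 of the 4 is right.

1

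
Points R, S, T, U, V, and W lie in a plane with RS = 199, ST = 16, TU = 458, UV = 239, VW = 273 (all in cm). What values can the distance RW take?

The maximum is all hops collinear in one direction: 199 + 16 + 458 + 239 + 273 = 1185.
The longest hop is 458; the others sum to 727. Since 458 ≤ 727, the path can fold back on itself completely, so the minimum distance is 0.

0 ≤ RW ≤ 1185 cm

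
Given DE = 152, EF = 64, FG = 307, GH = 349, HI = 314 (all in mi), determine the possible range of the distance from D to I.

The maximum is all hops collinear in one direction: 152 + 64 + 307 + 349 + 314 = 1186.
The longest hop is 349; the others sum to 837. Since 349 ≤ 837, the path can fold back on itself completely, so the minimum distance is 0.

0 ≤ DI ≤ 1186 mi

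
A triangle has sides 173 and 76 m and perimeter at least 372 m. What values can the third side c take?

123 ≤ c < 249

Triangle inequality alone gives 97 < c < 249.
The perimeter condition gives c ≥ 372 − 173 − 76 = 123.
Intersecting the two: 123 ≤ c < 249.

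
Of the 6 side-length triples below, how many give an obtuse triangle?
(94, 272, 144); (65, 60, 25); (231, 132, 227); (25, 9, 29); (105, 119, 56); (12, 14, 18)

(94,272,144): 94+144 ≤ 272, not a triangle
(65,60,25): 25²+60² = 4225 = 65² → right
(231,132,227): 132²+227² = 68953 > 53361 = 231² → acute
(25,9,29): 9²+25² = 706 < 841 = 29² → obtuse
(105,119,56): 56²+105² = 14161 = 119² → right
(12,14,18): 12²+14² = 340 > 324 = 18² → acute
1 of the 6 is obtuse.

1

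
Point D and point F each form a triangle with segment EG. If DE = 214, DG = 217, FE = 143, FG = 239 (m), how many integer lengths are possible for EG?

From triangle DEG: 3 < EG < 431.
From triangle FEG: 96 < EG < 382.
Intersection: 96 < EG < 382, so integers 97 through 381: 285 values.

285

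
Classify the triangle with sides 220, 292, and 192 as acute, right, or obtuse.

right

Compare the square of the longest side to the sum of squares of the other two: 192² + 220² = 85264 = 292².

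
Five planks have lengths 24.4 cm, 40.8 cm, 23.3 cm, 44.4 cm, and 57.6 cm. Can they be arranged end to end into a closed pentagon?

Yes

A pentagon exists iff every side is shorter than the sum of the others — equivalently, the longest side is less than the sum of the rest.
Longest side 57.6 < 132.9 (sum of the remaining 4), so yes.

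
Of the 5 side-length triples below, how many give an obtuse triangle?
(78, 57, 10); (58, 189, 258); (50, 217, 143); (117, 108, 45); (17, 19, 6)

1

(78,57,10): 10+57 ≤ 78, not a triangle
(58,189,258): 58+189 ≤ 258, not a triangle
(50,217,143): 50+143 ≤ 217, not a triangle
(117,108,45): 45²+108² = 13689 = 117² → right
(17,19,6): 6²+17² = 325 < 361 = 19² → obtuse
1 of the 5 is obtuse.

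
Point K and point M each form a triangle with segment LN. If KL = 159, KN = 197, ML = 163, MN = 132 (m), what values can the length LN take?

38 < LN < 295

From triangle KLN: |159 − 197| < LN < 159 + 197, i.e. 38 < LN < 356.
From triangle MLN: 31 < LN < 295.
Both must hold, so LN lies in the intersection.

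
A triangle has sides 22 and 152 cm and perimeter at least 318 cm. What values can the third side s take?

Triangle inequality alone gives 130 < s < 174.
The perimeter condition gives s ≥ 318 − 22 − 152 = 144.
Intersecting the two: 144 ≤ s < 174.

144 ≤ s < 174 cm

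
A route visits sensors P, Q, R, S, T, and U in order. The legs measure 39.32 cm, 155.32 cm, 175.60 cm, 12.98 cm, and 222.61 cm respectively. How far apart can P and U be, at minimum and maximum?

The maximum is all hops collinear in one direction: 39.32 + 155.32 + 175.60 + 12.98 + 222.61 = 605.83.
The longest hop is 222.61; the others sum to 383.22. Since 222.61 ≤ 383.22, the path can fold back on itself completely, so the minimum distance is 0.

0 ≤ PU ≤ 605.83 cm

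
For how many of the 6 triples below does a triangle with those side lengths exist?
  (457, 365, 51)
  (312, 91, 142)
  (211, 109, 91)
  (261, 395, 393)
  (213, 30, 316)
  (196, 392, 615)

(51,365,457): 51+365 ≤ 457 → not valid
(91,142,312): 91+142 ≤ 312 → not valid
(91,109,211): 91+109 ≤ 211 → not valid
(261,393,395): 261+393 > 395 → valid
(30,213,316): 30+213 ≤ 316 → not valid
(196,392,615): 196+392 ≤ 615 → not valid
1 of the 6 triples forms a triangle.

1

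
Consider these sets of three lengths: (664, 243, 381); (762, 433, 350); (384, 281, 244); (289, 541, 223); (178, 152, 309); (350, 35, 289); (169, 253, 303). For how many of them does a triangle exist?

4

(243,381,664): 243+381 ≤ 664 → not valid
(350,433,762): 350+433 > 762 → valid
(244,281,384): 244+281 > 384 → valid
(223,289,541): 223+289 ≤ 541 → not valid
(152,178,309): 152+178 > 309 → valid
(35,289,350): 35+289 ≤ 350 → not valid
(169,253,303): 169+253 > 303 → valid
4 of the 7 triples form a triangle.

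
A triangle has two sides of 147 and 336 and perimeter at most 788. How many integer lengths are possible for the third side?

Triangle inequality: 189 < x < 483. Perimeter ≤ 788 gives x ≤ 788 − 147 − 336 = 305.
So 189 < x ≤ 305; integers 190 through 305: 116 values.

116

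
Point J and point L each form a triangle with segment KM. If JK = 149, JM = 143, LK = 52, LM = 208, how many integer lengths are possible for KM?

103

From triangle JKM: 6 < KM < 292.
From triangle LKM: 156 < KM < 260.
Intersection: 156 < KM < 260, so integers 157 through 259: 103 values.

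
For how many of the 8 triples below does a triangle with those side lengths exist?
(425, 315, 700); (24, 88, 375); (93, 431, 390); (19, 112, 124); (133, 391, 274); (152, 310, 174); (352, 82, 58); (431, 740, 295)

(315,425,700): 315+425 > 700 → valid
(24,88,375): 24+88 ≤ 375 → not valid
(93,390,431): 93+390 > 431 → valid
(19,112,124): 19+112 > 124 → valid
(133,274,391): 133+274 > 391 → valid
(152,174,310): 152+174 > 310 → valid
(58,82,352): 58+82 ≤ 352 → not valid
(295,431,740): 295+431 ≤ 740 → not valid
5 of the 8 triples form a triangle.

5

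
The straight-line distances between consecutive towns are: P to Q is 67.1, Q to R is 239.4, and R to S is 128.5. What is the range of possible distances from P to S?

The maximum is all hops collinear in one direction: 67.1 + 239.4 + 128.5 = 435.0.
The longest hop is 239.4; the others sum to 195.6. Folding the others back against it leaves at least 239.4 − 195.6 = 43.8.

43.8 ≤ PS ≤ 435.0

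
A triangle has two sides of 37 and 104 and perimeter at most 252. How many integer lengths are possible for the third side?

44

Triangle inequality: 67 < x < 141. Perimeter ≤ 252 gives x ≤ 252 − 37 − 104 = 111.
So 67 < x ≤ 111; integers 68 through 111: 44 values.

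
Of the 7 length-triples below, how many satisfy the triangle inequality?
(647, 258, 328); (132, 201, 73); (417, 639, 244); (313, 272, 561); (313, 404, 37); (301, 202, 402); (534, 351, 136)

(258,328,647): 258+328 ≤ 647 → not valid
(73,132,201): 73+132 > 201 → valid
(244,417,639): 244+417 > 639 → valid
(272,313,561): 272+313 > 561 → valid
(37,313,404): 37+313 ≤ 404 → not valid
(202,301,402): 202+301 > 402 → valid
(136,351,534): 136+351 ≤ 534 → not valid
4 of the 7 triples form a triangle.

4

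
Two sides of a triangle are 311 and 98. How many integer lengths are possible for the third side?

The third side lies in the open interval (213, 409).
Integers from 214 to 408 inclusive: 408 − 214 + 1 = 195.

195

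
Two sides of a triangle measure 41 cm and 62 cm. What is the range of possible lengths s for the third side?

21 < s < 103 (cm)

By the triangle inequality, s must be less than 41 + 62 = 103 and greater than |41 − 62| = 21.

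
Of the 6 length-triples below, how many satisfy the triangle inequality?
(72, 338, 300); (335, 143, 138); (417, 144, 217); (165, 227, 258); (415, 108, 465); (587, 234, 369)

(72,300,338): 72+300 > 338 → valid
(138,143,335): 138+143 ≤ 335 → not valid
(144,217,417): 144+217 ≤ 417 → not valid
(165,227,258): 165+227 > 258 → valid
(108,415,465): 108+415 > 465 → valid
(234,369,587): 234+369 > 587 → valid
4 of the 6 triples form a triangle.

4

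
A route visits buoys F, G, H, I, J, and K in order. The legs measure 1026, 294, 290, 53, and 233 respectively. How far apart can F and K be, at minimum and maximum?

The maximum is all hops collinear in one direction: 1026 + 294 + 290 + 53 + 233 = 1896.
The longest hop is 1026; the others sum to 870. Folding the others back against it leaves at least 1026 − 870 = 156.

156 ≤ FK ≤ 1896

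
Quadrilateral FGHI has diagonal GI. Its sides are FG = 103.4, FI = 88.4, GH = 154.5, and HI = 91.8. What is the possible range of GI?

62.7 < GI < 191.8

From triangle FGI: |103.4 − 88.4| < GI < 103.4 + 88.4, i.e. 15.0 < GI < 191.8.
From triangle HGI: 62.7 < GI < 246.3.
Both must hold, so GI lies in the intersection.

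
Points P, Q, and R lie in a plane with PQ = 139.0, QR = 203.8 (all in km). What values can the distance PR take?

By the triangle inequality, |139.0 − 203.8| ≤ PR ≤ 139.0 + 203.8.

64.8 ≤ PR ≤ 342.8 km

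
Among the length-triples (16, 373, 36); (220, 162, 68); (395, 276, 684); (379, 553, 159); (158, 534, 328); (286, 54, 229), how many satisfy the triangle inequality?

1

(16,36,373): 16+36 ≤ 373 → not valid
(68,162,220): 68+162 > 220 → valid
(276,395,684): 276+395 ≤ 684 → not valid
(159,379,553): 159+379 ≤ 553 → not valid
(158,328,534): 158+328 ≤ 534 → not valid
(54,229,286): 54+229 ≤ 286 → not valid
1 of the 6 triples forms a triangle.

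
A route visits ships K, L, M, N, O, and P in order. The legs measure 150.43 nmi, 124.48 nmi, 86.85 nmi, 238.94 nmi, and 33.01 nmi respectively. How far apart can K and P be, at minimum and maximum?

0 ≤ KP ≤ 633.71 nmi

The maximum is all hops collinear in one direction: 150.43 + 124.48 + 86.85 + 238.94 + 33.01 = 633.71.
The longest hop is 238.94; the others sum to 394.77. Since 238.94 ≤ 394.77, the path can fold back on itself completely, so the minimum distance is 0.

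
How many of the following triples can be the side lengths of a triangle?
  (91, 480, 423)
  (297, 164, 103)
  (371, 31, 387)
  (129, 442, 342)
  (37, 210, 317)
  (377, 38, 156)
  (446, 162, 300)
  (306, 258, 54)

(91,423,480): 91+423 > 480 → valid
(103,164,297): 103+164 ≤ 297 → not valid
(31,371,387): 31+371 > 387 → valid
(129,342,442): 129+342 > 442 → valid
(37,210,317): 37+210 ≤ 317 → not valid
(38,156,377): 38+156 ≤ 377 → not valid
(162,300,446): 162+300 > 446 → valid
(54,258,306): 54+258 > 306 → valid
5 of the 8 triples form a triangle.

5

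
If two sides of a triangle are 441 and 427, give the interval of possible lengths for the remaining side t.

14 < t < 868

By the triangle inequality, t must be less than 441 + 427 = 868 and greater than |441 − 427| = 14.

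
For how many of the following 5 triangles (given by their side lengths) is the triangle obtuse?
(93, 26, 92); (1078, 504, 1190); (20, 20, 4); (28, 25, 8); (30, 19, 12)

2

(93,26,92): 26²+92² = 9140 > 8649 = 93² → acute
(1078,504,1190): 504²+1078² = 1416100 = 1190² → right
(20,20,4): 4²+20² = 416 > 400 = 20² → acute
(28,25,8): 8²+25² = 689 < 784 = 28² → obtuse
(30,19,12): 12²+19² = 505 < 900 = 30² → obtuse
2 of the 5 are obtuse.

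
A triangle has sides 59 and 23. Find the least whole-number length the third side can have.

The third side must be strictly greater than |59 − 23| = 36.
The smallest integer above 36 is 37.

37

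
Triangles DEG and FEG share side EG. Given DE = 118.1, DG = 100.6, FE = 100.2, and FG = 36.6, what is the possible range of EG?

63.6 < EG < 136.8

From triangle DEG: |118.1 − 100.6| < EG < 118.1 + 100.6, i.e. 17.5 < EG < 218.7.
From triangle FEG: 63.6 < EG < 136.8.
Both must hold, so EG lies in the intersection.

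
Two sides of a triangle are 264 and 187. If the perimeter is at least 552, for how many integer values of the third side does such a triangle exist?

350

Triangle inequality: 77 < x < 451. Perimeter ≥ 552 gives x ≥ 552 − 264 − 187 = 101.
So 101 ≤ x < 451; integers 101 through 450: 350 values.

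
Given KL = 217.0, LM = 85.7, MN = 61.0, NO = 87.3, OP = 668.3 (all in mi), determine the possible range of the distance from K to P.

The maximum is all hops collinear in one direction: 217.0 + 85.7 + 61.0 + 87.3 + 668.3 = 1119.3.
The longest hop is 668.3; the others sum to 451.0. Folding the others back against it leaves at least 668.3 − 451.0 = 217.3.

217.3 ≤ KP ≤ 1119.3 mi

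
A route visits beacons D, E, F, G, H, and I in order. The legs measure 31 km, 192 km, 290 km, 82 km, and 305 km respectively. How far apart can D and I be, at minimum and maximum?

The maximum is all hops collinear in one direction: 31 + 192 + 290 + 82 + 305 = 900.
The longest hop is 305; the others sum to 595. Since 305 ≤ 595, the path can fold back on itself completely, so the minimum distance is 0.

0 ≤ DI ≤ 900 km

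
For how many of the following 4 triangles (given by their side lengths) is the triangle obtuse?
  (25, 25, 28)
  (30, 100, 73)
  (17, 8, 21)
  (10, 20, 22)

(25,25,28): 25²+25² = 1250 > 784 = 28² → acute
(30,100,73): 30²+73² = 6229 < 10000 = 100² → obtuse
(17,8,21): 8²+17² = 353 < 441 = 21² → obtuse
(10,20,22): 10²+20² = 500 > 484 = 22² → acute
2 of the 4 are obtuse.

2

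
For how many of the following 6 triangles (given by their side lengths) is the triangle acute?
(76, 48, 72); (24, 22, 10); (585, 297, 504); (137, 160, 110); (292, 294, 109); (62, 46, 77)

(76,48,72): 48²+72² = 7488 > 5776 = 76² → acute
(24,22,10): 10²+22² = 584 > 576 = 24² → acute
(585,297,504): 297²+504² = 342225 = 585² → right
(137,160,110): 110²+137² = 30869 > 25600 = 160² → acute
(292,294,109): 109²+292² = 97145 > 86436 = 294² → acute
(62,46,77): 46²+62² = 5960 > 5929 = 77² → acute
5 of the 6 are acute.

5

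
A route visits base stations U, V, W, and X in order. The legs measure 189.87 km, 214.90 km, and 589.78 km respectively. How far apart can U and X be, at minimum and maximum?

185.01 ≤ UX ≤ 994.55 km

The maximum is all hops collinear in one direction: 189.87 + 214.90 + 589.78 = 994.55.
The longest hop is 589.78; the others sum to 404.77. Folding the others back against it leaves at least 589.78 − 404.77 = 185.01.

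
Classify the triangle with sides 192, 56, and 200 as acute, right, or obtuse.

right

Compare the square of the longest side to the sum of squares of the other two: 56² + 192² = 40000 = 200².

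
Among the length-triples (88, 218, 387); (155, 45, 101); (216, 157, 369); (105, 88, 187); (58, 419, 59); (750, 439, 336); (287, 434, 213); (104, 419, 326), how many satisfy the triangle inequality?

5

(88,218,387): 88+218 ≤ 387 → not valid
(45,101,155): 45+101 ≤ 155 → not valid
(157,216,369): 157+216 > 369 → valid
(88,105,187): 88+105 > 187 → valid
(58,59,419): 58+59 ≤ 419 → not valid
(336,439,750): 336+439 > 750 → valid
(213,287,434): 213+287 > 434 → valid
(104,326,419): 104+326 > 419 → valid
5 of the 8 triples form a triangle.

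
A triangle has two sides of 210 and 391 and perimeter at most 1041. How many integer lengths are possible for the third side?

Triangle inequality: 181 < x < 601. Perimeter ≤ 1041 gives x ≤ 1041 − 210 − 391 = 440.
So 181 < x ≤ 440; integers 182 through 440: 259 values.

259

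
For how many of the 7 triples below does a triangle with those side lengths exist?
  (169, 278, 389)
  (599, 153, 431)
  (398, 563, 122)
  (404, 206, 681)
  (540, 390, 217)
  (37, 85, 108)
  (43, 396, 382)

4

(169,278,389): 169+278 > 389 → valid
(153,431,599): 153+431 ≤ 599 → not valid
(122,398,563): 122+398 ≤ 563 → not valid
(206,404,681): 206+404 ≤ 681 → not valid
(217,390,540): 217+390 > 540 → valid
(37,85,108): 37+85 > 108 → valid
(43,382,396): 43+382 > 396 → valid
4 of the 7 triples form a triangle.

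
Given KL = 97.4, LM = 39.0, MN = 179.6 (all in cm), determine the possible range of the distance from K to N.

The maximum is all hops collinear in one direction: 97.4 + 39.0 + 179.6 = 316.0.
The longest hop is 179.6; the others sum to 136.4. Folding the others back against it leaves at least 179.6 − 136.4 = 43.2.

43.2 ≤ KN ≤ 316.0 cm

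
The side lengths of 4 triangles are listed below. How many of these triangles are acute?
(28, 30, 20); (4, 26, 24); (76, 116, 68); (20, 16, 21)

(28,30,20): 20²+28² = 1184 > 900 = 30² → acute
(4,26,24): 4²+24² = 592 < 676 = 26² → obtuse
(76,116,68): 68²+76² = 10400 < 13456 = 116² → obtuse
(20,16,21): 16²+20² = 656 > 441 = 21² → acute
2 of the 4 are acute.

2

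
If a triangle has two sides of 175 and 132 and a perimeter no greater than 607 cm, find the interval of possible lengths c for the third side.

Triangle inequality alone gives 43 < c < 307.
The perimeter condition gives c ≤ 607 − 175 − 132 = 300.
Intersecting the two: 43 < c ≤ 300.

43 < c ≤ 300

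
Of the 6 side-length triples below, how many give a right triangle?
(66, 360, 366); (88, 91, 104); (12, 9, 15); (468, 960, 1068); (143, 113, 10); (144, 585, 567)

4

(66,360,366): 66²+360² = 133956 = 366² → right
(88,91,104): 88²+91² = 16025 > 10816 = 104² → acute
(12,9,15): 9²+12² = 225 = 15² → right
(468,960,1068): 468²+960² = 1140624 = 1068² → right
(143,113,10): 10+113 ≤ 143, not a triangle
(144,585,567): 144²+567² = 342225 = 585² → right
4 of the 6 are right.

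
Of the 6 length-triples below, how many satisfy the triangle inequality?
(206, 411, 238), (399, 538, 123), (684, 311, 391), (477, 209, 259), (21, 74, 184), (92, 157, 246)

(206,238,411): 206+238 > 411 → valid
(123,399,538): 123+399 ≤ 538 → not valid
(311,391,684): 311+391 > 684 → valid
(209,259,477): 209+259 ≤ 477 → not valid
(21,74,184): 21+74 ≤ 184 → not valid
(92,157,246): 92+157 > 246 → valid
3 of the 6 triples form a triangle.

3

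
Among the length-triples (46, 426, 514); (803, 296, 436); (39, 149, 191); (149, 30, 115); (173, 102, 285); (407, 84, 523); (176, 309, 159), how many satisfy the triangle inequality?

1

(46,426,514): 46+426 ≤ 514 → not valid
(296,436,803): 296+436 ≤ 803 → not valid
(39,149,191): 39+149 ≤ 191 → not valid
(30,115,149): 30+115 ≤ 149 → not valid
(102,173,285): 102+173 ≤ 285 → not valid
(84,407,523): 84+407 ≤ 523 → not valid
(159,176,309): 159+176 > 309 → valid
1 of the 7 triples forms a triangle.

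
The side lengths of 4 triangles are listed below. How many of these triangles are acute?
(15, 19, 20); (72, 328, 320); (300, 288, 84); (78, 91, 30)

(15,19,20): 15²+19² = 586 > 400 = 20² → acute
(72,328,320): 72²+320² = 107584 = 328² → right
(300,288,84): 84²+288² = 90000 = 300² → right
(78,91,30): 30²+78² = 6984 < 8281 = 91² → obtuse
1 of the 4 is acute.

1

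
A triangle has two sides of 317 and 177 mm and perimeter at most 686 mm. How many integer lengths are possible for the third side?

Triangle inequality: 140 < x < 494. Perimeter ≤ 686 gives x ≤ 686 − 317 − 177 = 192.
So 140 < x ≤ 192; integers 141 through 192: 52 values.

52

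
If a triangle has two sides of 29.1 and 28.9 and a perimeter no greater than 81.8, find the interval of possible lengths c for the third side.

0.2 < c ≤ 23.8

Triangle inequality alone gives 0.2 < c < 58.0.
The perimeter condition gives c ≤ 81.8 − 29.1 − 28.9 = 23.8.
Intersecting the two: 0.2 < c ≤ 23.8.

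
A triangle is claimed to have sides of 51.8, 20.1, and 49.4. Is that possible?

The longest side is 51.8, and the other two sum to 69.5.
Since 69.5 > 51.8, the triangle inequality holds.

Yes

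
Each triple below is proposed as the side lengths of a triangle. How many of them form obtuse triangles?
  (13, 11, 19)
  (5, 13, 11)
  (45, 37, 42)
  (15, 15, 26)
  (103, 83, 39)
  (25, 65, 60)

4

(13,11,19): 11²+13² = 290 < 361 = 19² → obtuse
(5,13,11): 5²+11² = 146 < 169 = 13² → obtuse
(45,37,42): 37²+42² = 3133 > 2025 = 45² → acute
(15,15,26): 15²+15² = 450 < 676 = 26² → obtuse
(103,83,39): 39²+83² = 8410 < 10609 = 103² → obtuse
(25,65,60): 25²+60² = 4225 = 65² → right
4 of the 6 are obtuse.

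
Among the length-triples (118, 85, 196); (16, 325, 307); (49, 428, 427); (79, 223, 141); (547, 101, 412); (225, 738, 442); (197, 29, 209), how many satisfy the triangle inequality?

3

(85,118,196): 85+118 > 196 → valid
(16,307,325): 16+307 ≤ 325 → not valid
(49,427,428): 49+427 > 428 → valid
(79,141,223): 79+141 ≤ 223 → not valid
(101,412,547): 101+412 ≤ 547 → not valid
(225,442,738): 225+442 ≤ 738 → not valid
(29,197,209): 29+197 > 209 → valid
3 of the 7 triples form a triangle.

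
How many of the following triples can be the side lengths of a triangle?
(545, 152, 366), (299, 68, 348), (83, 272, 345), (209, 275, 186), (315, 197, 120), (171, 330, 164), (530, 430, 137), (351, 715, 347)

(152,366,545): 152+366 ≤ 545 → not valid
(68,299,348): 68+299 > 348 → valid
(83,272,345): 83+272 > 345 → valid
(186,209,275): 186+209 > 275 → valid
(120,197,315): 120+197 > 315 → valid
(164,171,330): 164+171 > 330 → valid
(137,430,530): 137+430 > 530 → valid
(347,351,715): 347+351 ≤ 715 → not valid
6 of the 8 triples form a triangle.

6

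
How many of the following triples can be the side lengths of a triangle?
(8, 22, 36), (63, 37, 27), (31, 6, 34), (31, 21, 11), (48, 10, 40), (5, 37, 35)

(8,22,36): 8+22 ≤ 36 → not valid
(27,37,63): 27+37 > 63 → valid
(6,31,34): 6+31 > 34 → valid
(11,21,31): 11+21 > 31 → valid
(10,40,48): 10+40 > 48 → valid
(5,35,37): 5+35 > 37 → valid
5 of the 6 triples form a triangle.

5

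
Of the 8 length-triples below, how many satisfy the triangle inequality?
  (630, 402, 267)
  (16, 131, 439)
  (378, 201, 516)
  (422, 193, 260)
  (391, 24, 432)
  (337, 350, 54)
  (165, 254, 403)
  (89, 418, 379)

(267,402,630): 267+402 > 630 → valid
(16,131,439): 16+131 ≤ 439 → not valid
(201,378,516): 201+378 > 516 → valid
(193,260,422): 193+260 > 422 → valid
(24,391,432): 24+391 ≤ 432 → not valid
(54,337,350): 54+337 > 350 → valid
(165,254,403): 165+254 > 403 → valid
(89,379,418): 89+379 > 418 → valid
6 of the 8 triples form a triangle.

6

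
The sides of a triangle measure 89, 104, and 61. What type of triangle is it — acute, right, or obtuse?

Compare the square of the longest side to the sum of squares of the other two: 61² + 89² = 11642 > 10816 = 104².

acute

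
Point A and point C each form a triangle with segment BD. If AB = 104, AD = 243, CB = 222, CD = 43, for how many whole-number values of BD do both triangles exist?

From triangle ABD: 139 < BD < 347.
From triangle CBD: 179 < BD < 265.
Intersection: 179 < BD < 265, so integers 180 through 264: 85 values.

85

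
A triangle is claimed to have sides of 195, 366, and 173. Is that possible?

Yes

The longest side is 366, and the other two sum to 368.
Since 368 > 366, the triangle inequality holds.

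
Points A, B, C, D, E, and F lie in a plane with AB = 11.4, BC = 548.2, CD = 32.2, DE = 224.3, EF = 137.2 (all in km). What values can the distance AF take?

The maximum is all hops collinear in one direction: 11.4 + 548.2 + 32.2 + 224.3 + 137.2 = 953.3.
The longest hop is 548.2; the others sum to 405.1. Folding the others back against it leaves at least 548.2 − 405.1 = 143.1.

143.1 ≤ AF ≤ 953.3 km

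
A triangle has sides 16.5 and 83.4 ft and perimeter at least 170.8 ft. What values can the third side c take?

Triangle inequality alone gives 66.9 < c < 99.9.
The perimeter condition gives c ≥ 170.8 − 16.5 − 83.4 = 70.9.
Intersecting the two: 70.9 ≤ c < 99.9.

70.9 ≤ c < 99.9 ft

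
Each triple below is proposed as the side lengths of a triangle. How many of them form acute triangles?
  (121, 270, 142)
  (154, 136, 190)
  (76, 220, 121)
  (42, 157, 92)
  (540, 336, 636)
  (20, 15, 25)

1

(121,270,142): 121+142 ≤ 270, not a triangle
(154,136,190): 136²+154² = 42212 > 36100 = 190² → acute
(76,220,121): 76+121 ≤ 220, not a triangle
(42,157,92): 42+92 ≤ 157, not a triangle
(540,336,636): 336²+540² = 404496 = 636² → right
(20,15,25): 15²+20² = 625 = 25² → right
1 of the 6 is acute.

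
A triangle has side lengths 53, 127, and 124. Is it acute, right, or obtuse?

Compare the square of the longest side to the sum of squares of the other two: 53² + 124² = 18185 > 16129 = 127².

acute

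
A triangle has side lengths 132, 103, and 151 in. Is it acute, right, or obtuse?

Compare the square of the longest side to the sum of squares of the other two: 103² + 132² = 28033 > 22801 = 151².

acute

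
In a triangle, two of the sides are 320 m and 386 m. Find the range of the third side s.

By the triangle inequality, s must be less than 320 + 386 = 706 and greater than |320 − 386| = 66.

66 < s < 706 (m)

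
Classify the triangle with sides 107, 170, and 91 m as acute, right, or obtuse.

Compare the square of the longest side to the sum of squares of the other two: 91² + 107² = 19730 < 28900 = 170².

obtuse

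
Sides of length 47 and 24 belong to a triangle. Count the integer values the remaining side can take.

The third side lies in the open interval (23, 71).
Integers from 24 to 70 inclusive: 70 − 24 + 1 = 47.

47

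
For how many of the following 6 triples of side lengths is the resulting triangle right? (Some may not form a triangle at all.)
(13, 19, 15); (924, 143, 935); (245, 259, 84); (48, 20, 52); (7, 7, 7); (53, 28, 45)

(13,19,15): 13²+15² = 394 > 361 = 19² → acute
(924,143,935): 143²+924² = 874225 = 935² → right
(245,259,84): 84²+245² = 67081 = 259² → right
(48,20,52): 20²+48² = 2704 = 52² → right
(7,7,7): 7²+7² = 98 > 49 = 7² → acute
(53,28,45): 28²+45² = 2809 = 53² → right
4 of the 6 are right.

4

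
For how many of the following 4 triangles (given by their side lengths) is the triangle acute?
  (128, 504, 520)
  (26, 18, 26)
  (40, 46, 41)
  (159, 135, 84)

(128,504,520): 128²+504² = 270400 = 520² → right
(26,18,26): 18²+26² = 1000 > 676 = 26² → acute
(40,46,41): 40²+41² = 3281 > 2116 = 46² → acute
(159,135,84): 84²+135² = 25281 = 159² → right
2 of the 4 are acute.

2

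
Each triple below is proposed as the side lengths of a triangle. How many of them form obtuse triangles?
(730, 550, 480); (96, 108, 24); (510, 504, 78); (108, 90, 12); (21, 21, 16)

(730,550,480): 480²+550² = 532900 = 730² → right
(96,108,24): 24²+96² = 9792 < 11664 = 108² → obtuse
(510,504,78): 78²+504² = 260100 = 510² → right
(108,90,12): 12+90 ≤ 108, not a triangle
(21,21,16): 16²+21² = 697 > 441 = 21² → acute
1 of the 5 is obtuse.

1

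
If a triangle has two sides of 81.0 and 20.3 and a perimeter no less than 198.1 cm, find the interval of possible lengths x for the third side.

Triangle inequality alone gives 60.7 < x < 101.3.
The perimeter condition gives x ≥ 198.1 − 81.0 − 20.3 = 96.8.
Intersecting the two: 96.8 ≤ x < 101.3.

96.8 ≤ x < 101.3 cm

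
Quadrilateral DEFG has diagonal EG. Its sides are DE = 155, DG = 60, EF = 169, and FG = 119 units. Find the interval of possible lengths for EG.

From triangle DEG: |155 − 60| < EG < 155 + 60, i.e. 95 < EG < 215.
From triangle FEG: 50 < EG < 288.
Both must hold, so EG lies in the intersection.

95 < EG < 215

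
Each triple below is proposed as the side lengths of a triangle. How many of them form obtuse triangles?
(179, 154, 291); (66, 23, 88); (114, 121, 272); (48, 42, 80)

3

(179,154,291): 154²+179² = 55757 < 84681 = 291² → obtuse
(66,23,88): 23²+66² = 4885 < 7744 = 88² → obtuse
(114,121,272): 114+121 ≤ 272, not a triangle
(48,42,80): 42²+48² = 4068 < 6400 = 80² → obtuse
3 of the 4 are obtuse.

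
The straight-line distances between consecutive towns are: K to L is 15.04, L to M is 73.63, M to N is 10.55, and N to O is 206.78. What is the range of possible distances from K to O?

The maximum is all hops collinear in one direction: 15.04 + 73.63 + 10.55 + 206.78 = 306.00.
The longest hop is 206.78; the others sum to 99.22. Folding the others back against it leaves at least 206.78 − 99.22 = 107.56.

107.56 ≤ KO ≤ 306.00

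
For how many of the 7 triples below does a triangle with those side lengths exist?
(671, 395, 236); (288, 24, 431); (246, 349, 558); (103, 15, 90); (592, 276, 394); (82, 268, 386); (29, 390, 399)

(236,395,671): 236+395 ≤ 671 → not valid
(24,288,431): 24+288 ≤ 431 → not valid
(246,349,558): 246+349 > 558 → valid
(15,90,103): 15+90 > 103 → valid
(276,394,592): 276+394 > 592 → valid
(82,268,386): 82+268 ≤ 386 → not valid
(29,390,399): 29+390 > 399 → valid
4 of the 7 triples form a triangle.

4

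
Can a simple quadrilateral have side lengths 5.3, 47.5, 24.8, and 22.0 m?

A quadrilateral exists iff every side is shorter than the sum of the others — equivalently, the longest side is less than the sum of the rest.
Longest side 47.5 < 52.1 (sum of the remaining 3), so yes.

Yes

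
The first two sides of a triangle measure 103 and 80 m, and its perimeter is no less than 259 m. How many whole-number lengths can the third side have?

107

Triangle inequality: 23 < x < 183. Perimeter ≥ 259 gives x ≥ 259 − 103 − 80 = 76.
So 76 ≤ x < 183; integers 76 through 182: 107 values.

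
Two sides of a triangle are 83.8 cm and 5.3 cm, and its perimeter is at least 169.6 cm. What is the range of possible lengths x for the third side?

80.5 ≤ x < 89.1 cm

Triangle inequality alone gives 78.5 < x < 89.1.
The perimeter condition gives x ≥ 169.6 − 83.8 − 5.3 = 80.5.
Intersecting the two: 80.5 ≤ x < 89.1.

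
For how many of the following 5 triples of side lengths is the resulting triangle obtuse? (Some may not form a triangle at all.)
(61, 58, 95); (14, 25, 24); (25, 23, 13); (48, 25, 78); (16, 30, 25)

2

(61,58,95): 58²+61² = 7085 < 9025 = 95² → obtuse
(14,25,24): 14²+24² = 772 > 625 = 25² → acute
(25,23,13): 13²+23² = 698 > 625 = 25² → acute
(48,25,78): 25+48 ≤ 78, not a triangle
(16,30,25): 16²+25² = 881 < 900 = 30² → obtuse
2 of the 5 are obtuse.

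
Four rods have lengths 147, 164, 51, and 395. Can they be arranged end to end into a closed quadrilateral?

For a quadrilateral, each side must be shorter than the sum of the others.
Here the longest side is 395, but the remaining 3 sides sum to only 362.

No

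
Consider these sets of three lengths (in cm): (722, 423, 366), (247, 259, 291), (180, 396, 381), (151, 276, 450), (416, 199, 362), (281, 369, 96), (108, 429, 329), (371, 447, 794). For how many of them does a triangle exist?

(366,423,722): 366+423 > 722 → valid
(247,259,291): 247+259 > 291 → valid
(180,381,396): 180+381 > 396 → valid
(151,276,450): 151+276 ≤ 450 → not valid
(199,362,416): 199+362 > 416 → valid
(96,281,369): 96+281 > 369 → valid
(108,329,429): 108+329 > 429 → valid
(371,447,794): 371+447 > 794 → valid
7 of the 8 triples form a triangle.

7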